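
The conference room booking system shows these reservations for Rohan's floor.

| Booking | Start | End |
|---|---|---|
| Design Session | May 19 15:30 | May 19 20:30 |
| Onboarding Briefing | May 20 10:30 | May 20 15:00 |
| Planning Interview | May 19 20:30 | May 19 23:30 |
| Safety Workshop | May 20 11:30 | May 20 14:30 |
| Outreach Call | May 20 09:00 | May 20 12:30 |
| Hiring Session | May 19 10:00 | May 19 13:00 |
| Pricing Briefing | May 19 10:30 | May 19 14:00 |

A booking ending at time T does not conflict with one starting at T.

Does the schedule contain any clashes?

Sorted by start: Hiring Session, Pricing Briefing, Design Session, Planning Interview, Outreach Call, Onboarding Briefing, Safety Workshop.
Pricing Briefing starts before Hiring Session ends → Hiring Session and Pricing Briefing overlap.
That's a conflict, so the schedule is not conflict-free.

Yes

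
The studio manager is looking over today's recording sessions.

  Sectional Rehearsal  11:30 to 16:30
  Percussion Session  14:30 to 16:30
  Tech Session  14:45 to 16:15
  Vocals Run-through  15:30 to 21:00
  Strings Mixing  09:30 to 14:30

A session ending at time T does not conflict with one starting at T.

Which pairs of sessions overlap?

Sorted by start: Strings Mixing, Sectional Rehearsal, Percussion Session, Tech Session, Vocals Run-through.
Sectional Rehearsal starts before Strings Mixing ends → Strings Mixing and Sectional Rehearsal overlap.
Percussion Session starts exactly when Strings Mixing ends (back-to-back, no overlap), so nothing later overlaps Strings Mixing either.
Percussion Session starts before Sectional Rehearsal ends → Sectional Rehearsal and Percussion Session overlap.
Tech Session starts before Sectional Rehearsal ends → Sectional Rehearsal and Tech Session overlap.
Vocals Run-through starts before Sectional Rehearsal ends → Sectional Rehearsal and Vocals Run-through overlap.
Tech Session starts before Percussion Session ends → Percussion Session and Tech Session overlap.
Vocals Run-through starts before Percussion Session ends → Percussion Session and Vocals Run-through overlap.
Vocals Run-through starts before Tech Session ends → Tech Session and Vocals Run-through overlap.

Percussion Session & Sectional Rehearsal, Percussion Session & Tech Session, Percussion Session & Vocals Run-through, Sectional Rehearsal & Strings Mixing, Sectional Rehearsal & Tech Session, Sectional Rehearsal & Vocals Run-through, Tech Session & Vocals Run-through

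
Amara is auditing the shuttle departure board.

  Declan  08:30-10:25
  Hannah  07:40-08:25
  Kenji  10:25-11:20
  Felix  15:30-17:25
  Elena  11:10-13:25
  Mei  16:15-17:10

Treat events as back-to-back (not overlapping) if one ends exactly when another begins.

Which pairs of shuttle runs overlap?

Elena & Kenji, Felix & Mei

Sorted by start: Hannah, Declan, Kenji, Elena, Felix, Mei.
Declan starts after Hannah ends; Hannah is clear from here.
Kenji starts exactly when Declan ends (back-to-back, no overlap); Declan is clear from here.
Elena starts before Kenji ends → Kenji and Elena overlap.
Felix starts after Kenji ends; Kenji is clear from here.
Felix starts after Elena ends; Elena is clear from here.
Mei starts before Felix ends → Felix and Mei overlap.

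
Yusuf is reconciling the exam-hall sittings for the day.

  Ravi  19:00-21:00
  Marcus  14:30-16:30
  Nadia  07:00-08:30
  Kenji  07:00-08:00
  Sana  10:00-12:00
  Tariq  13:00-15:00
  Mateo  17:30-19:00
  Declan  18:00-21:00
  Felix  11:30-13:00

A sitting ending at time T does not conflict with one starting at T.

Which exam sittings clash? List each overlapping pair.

Sorted by start: Kenji, Nadia, Sana, Felix, Tariq, Marcus, Mateo, Declan, Ravi.
Nadia starts before Kenji ends → Kenji and Nadia overlap.
Sana starts after Kenji ends — done with Kenji.
Sana starts after Nadia ends — done with Nadia.
Felix starts before Sana ends → Sana and Felix overlap.
Tariq starts after Sana ends — done with Sana.
Tariq starts exactly when Felix ends (back-to-back, no overlap) — done with Felix.
Marcus starts before Tariq ends → Tariq and Marcus overlap.
Mateo starts after Tariq ends — done with Tariq.
Mateo starts after Marcus ends — done with Marcus.
Declan starts before Mateo ends → Mateo and Declan overlap.
Ravi starts exactly when Mateo ends (back-to-back, no overlap).
Ravi starts before Declan ends → Declan and Ravi overlap.

Declan & Mateo, Declan & Ravi, Felix & Sana, Kenji & Nadia, Marcus & Tariq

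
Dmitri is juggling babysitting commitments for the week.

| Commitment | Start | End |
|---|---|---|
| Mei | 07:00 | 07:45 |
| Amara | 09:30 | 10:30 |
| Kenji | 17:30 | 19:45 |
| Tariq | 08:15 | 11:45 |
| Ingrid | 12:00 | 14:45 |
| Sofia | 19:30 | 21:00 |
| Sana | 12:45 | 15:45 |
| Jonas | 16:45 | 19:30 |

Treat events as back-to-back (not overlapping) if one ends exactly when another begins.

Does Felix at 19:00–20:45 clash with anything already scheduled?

Mei: ends 07:45 at or before Felix starts 19:00 → clear.
Tariq: ends 11:45 at or before Felix starts 19:00 → clear.
Amara: ends 10:30 at or before Felix starts 19:00 → clear.
Ingrid: ends 14:45 at or before Felix starts 19:00 → clear.
Sana: ends 15:45 at or before Felix starts 19:00 → clear.
Jonas: starts 16:45 before Felix ends 20:45, and ends 19:30 after Felix starts 19:00 → overlap.
Kenji: starts 17:30 before Felix ends 20:45, and ends 19:45 after Felix starts 19:00 → overlap.
Sofia: starts 19:30 before Felix ends 20:45, and ends 21:00 after Felix starts 19:00 → overlap.
Felix overlaps Kenji, Jonas, Sofia.

Yes — it overlaps Jonas, Kenji, Sofia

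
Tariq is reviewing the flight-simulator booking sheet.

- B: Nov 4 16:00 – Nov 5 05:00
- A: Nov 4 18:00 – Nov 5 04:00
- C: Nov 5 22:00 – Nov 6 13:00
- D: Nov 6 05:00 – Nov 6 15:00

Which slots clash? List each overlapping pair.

Check each pair: they overlap iff neither finishes before the other starts.
Sorted by start: B, A, C, D.
A starts before B ends → B and A overlap.
C starts after B ends, so B has no further overlaps.
C starts after A ends, so A has no further overlaps.
D starts before C ends → C and D overlap.

A & B, C & D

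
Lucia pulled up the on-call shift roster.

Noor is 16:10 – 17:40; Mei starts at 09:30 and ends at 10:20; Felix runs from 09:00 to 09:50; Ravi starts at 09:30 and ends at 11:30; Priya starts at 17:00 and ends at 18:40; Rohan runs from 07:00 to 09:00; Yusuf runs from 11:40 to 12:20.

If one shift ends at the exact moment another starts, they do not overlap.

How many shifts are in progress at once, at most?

3

Walk through starts and ends in time order (an end at T is processed before a start at T):
07:00 start Rohan → 1
09:00 end Rohan → 0
09:00 start Felix → 1
09:30 start Mei → 2
09:30 start Ravi → 3
09:50 end Felix → 2
10:20 end Mei → 1
11:30 end Ravi → 0
11:40 start Yusuf → 1
12:20 end Yusuf → 0
16:10 start Noor → 1
17:00 start Priya → 2
17:40 end Noor → 1
18:40 end Priya → 0
Peak is 3, at 09:30 (Felix, Mei, Ravi).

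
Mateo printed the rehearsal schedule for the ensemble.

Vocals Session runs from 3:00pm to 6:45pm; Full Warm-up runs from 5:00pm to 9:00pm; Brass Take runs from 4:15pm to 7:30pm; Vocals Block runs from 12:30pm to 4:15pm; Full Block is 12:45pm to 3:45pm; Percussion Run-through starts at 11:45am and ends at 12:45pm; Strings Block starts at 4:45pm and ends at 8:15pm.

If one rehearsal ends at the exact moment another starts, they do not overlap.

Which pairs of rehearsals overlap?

Check each pair: they overlap iff neither finishes before the other starts.
Sorted by start: Percussion Run-through, Vocals Block, Full Block, Vocals Session, Brass Take, Strings Block, Full Warm-up.
Vocals Block starts before Percussion Run-through ends → Percussion Run-through and Vocals Block overlap.
Full Block starts exactly when Percussion Run-through ends (back-to-back, no overlap) — done with Percussion Run-through.
Full Block starts before Vocals Block ends → Vocals Block and Full Block overlap.
Vocals Session starts before Vocals Block ends → Vocals Block and Vocals Session overlap.
Brass Take starts exactly when Vocals Block ends (back-to-back, no overlap) — done with Vocals Block.
Vocals Session starts before Full Block ends → Full Block and Vocals Session overlap.
Brass Take starts after Full Block ends — done with Full Block.
Brass Take starts before Vocals Session ends → Vocals Session and Brass Take overlap.
Strings Block starts before Vocals Session ends → Vocals Session and Strings Block overlap.
Full Warm-up starts before Vocals Session ends → Vocals Session and Full Warm-up overlap.
Strings Block starts before Brass Take ends → Brass Take and Strings Block overlap.
Full Warm-up starts before Brass Take ends → Brass Take and Full Warm-up overlap.
Full Warm-up starts before Strings Block ends → Strings Block and Full Warm-up overlap.

Brass Take & Full Warm-up, Brass Take & Strings Block, Brass Take & Vocals Session, Full Block & Vocals Block, Full Block & Vocals Session, Full Warm-up & Strings Block, Full Warm-up & Vocals Session, Percussion Run-through & Vocals Block, Strings Block & Vocals Session, Vocals Block & Vocals Session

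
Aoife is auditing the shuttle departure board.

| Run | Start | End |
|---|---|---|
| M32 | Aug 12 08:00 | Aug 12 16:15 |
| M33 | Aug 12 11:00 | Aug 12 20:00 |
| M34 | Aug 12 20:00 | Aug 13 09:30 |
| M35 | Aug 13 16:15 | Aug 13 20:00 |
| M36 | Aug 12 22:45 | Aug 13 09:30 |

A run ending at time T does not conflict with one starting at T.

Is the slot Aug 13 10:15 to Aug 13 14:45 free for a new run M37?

Yes — the slot is free

M32: ends Aug 12 16:15 at or before M37 starts Aug 13 10:15 → clear.
M33: ends Aug 12 20:00 at or before M37 starts Aug 13 10:15 → clear.
M34: ends Aug 13 09:30 at or before M37 starts Aug 13 10:15 → clear.
M36: ends Aug 13 09:30 at or before M37 starts Aug 13 10:15 → clear.
M35: starts Aug 13 16:15 at or after M37 ends Aug 13 14:45 → clear.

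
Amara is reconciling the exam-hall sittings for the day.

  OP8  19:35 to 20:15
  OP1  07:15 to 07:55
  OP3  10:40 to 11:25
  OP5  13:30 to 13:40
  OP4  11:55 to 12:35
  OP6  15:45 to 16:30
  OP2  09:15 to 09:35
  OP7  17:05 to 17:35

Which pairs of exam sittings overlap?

Sorted by start: OP1, OP2, OP3, OP4, OP5, OP6, OP7, OP8.
OP2 starts after OP1 ends; OP1 is clear from here.
OP3 starts after OP2 ends; OP2 is clear from here.
OP4 starts after OP3 ends; OP3 is clear from here.
OP5 starts after OP4 ends; OP4 is clear from here.
OP6 starts after OP5 ends; OP5 is clear from here.
OP7 starts after OP6 ends; OP6 is clear from here.
OP8 starts after OP7 ends.

no conflicts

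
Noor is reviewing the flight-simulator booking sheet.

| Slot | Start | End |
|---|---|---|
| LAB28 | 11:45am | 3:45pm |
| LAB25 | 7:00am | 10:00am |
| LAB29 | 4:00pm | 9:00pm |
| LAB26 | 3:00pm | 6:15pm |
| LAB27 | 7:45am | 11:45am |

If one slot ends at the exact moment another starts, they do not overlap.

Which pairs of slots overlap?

Sorted by start: LAB25, LAB27, LAB28, LAB26, LAB29.
LAB27 starts before LAB25 ends → LAB25 and LAB27 overlap.
LAB28 starts after LAB25 ends — done with LAB25.
LAB28 starts exactly when LAB27 ends (back-to-back, no overlap) — done with LAB27.
LAB26 starts before LAB28 ends → LAB28 and LAB26 overlap.
LAB29 starts after LAB28 ends.
LAB29 starts before LAB26 ends → LAB26 and LAB29 overlap.

LAB25 & LAB27, LAB26 & LAB28, LAB26 & LAB29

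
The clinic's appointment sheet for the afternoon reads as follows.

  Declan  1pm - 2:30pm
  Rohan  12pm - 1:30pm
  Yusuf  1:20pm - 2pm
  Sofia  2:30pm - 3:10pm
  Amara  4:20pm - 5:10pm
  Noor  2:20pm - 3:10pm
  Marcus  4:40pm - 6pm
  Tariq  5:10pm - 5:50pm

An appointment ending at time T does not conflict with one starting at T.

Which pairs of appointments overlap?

Sorted by start: Rohan, Declan, Yusuf, Noor, Sofia, Amara, Marcus, Tariq.
Declan starts before Rohan ends → Rohan and Declan overlap.
Yusuf starts before Rohan ends → Rohan and Yusuf overlap.
Noor starts after Rohan ends — done with Rohan.
Yusuf starts before Declan ends → Declan and Yusuf overlap.
Noor starts before Declan ends → Declan and Noor overlap.
Sofia starts exactly when Declan ends (back-to-back, no overlap) — done with Declan.
Noor starts after Yusuf ends — done with Yusuf.
Sofia starts before Noor ends → Noor and Sofia overlap.
Amara starts after Noor ends — done with Noor.
Amara starts after Sofia ends — done with Sofia.
Marcus starts before Amara ends → Amara and Marcus overlap.
Tariq starts exactly when Amara ends (back-to-back, no overlap).
Tariq starts before Marcus ends → Marcus and Tariq overlap.

Amara & Marcus, Declan & Noor, Declan & Rohan, Declan & Yusuf, Marcus & Tariq, Noor & Sofia, Rohan & Yusuf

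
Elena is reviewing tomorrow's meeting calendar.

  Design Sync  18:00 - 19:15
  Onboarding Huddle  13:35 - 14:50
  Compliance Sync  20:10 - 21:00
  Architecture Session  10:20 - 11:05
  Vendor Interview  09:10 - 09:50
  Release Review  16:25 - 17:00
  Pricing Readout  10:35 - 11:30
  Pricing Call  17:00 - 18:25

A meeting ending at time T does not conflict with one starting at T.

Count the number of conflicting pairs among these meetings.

2

Sorted by start: Vendor Interview, Architecture Session, Pricing Readout, Onboarding Huddle, Release Review, Pricing Call, Design Sync, Compliance Sync.
Architecture Session starts after Vendor Interview ends — done with Vendor Interview.
Pricing Readout starts before Architecture Session ends → Architecture Session and Pricing Readout overlap.
Onboarding Huddle starts after Architecture Session ends — done with Architecture Session.
Onboarding Huddle starts after Pricing Readout ends — done with Pricing Readout.
Release Review starts after Onboarding Huddle ends — done with Onboarding Huddle.
Pricing Call starts exactly when Release Review ends (back-to-back, no overlap) — done with Release Review.
Design Sync starts before Pricing Call ends → Pricing Call and Design Sync overlap.
Compliance Sync starts after Pricing Call ends.
Compliance Sync starts after Design Sync ends.
Overlapping pairs: Architecture Session & Pricing Readout, Design Sync & Pricing Call — 2 in total.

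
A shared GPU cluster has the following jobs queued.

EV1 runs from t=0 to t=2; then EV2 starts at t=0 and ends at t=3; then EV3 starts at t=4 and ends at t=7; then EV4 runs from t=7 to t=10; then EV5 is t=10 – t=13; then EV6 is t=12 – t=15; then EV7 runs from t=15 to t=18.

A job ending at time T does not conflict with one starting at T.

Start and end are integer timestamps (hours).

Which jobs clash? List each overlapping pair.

EV1 & EV2, EV5 & EV6

Sorted by start: EV1, EV2, EV3, EV4, EV5, EV6, EV7.
EV2 starts before EV1 ends → EV1 and EV2 overlap.
EV3 starts after EV1 ends; EV1 is clear from here.
EV3 starts after EV2 ends; EV2 is clear from here.
EV4 starts exactly when EV3 ends (back-to-back, no overlap); EV3 is clear from here.
EV5 starts exactly when EV4 ends (back-to-back, no overlap); EV4 is clear from here.
EV6 starts before EV5 ends → EV5 and EV6 overlap.
EV7 starts after EV5 ends.
EV7 starts exactly when EV6 ends (back-to-back, no overlap).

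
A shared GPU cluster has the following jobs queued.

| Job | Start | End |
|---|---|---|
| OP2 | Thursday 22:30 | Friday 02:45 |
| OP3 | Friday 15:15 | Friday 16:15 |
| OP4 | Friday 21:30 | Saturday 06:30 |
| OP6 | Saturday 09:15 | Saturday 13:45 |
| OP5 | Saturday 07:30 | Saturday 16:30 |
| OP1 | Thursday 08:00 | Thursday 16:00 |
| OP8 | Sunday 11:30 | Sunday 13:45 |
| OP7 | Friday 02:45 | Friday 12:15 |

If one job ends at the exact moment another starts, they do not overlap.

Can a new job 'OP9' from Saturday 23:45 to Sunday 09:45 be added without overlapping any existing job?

OP1: ends Thursday 16:00 at or before OP9 starts Saturday 23:45 → clear.
OP2: ends Friday 02:45 at or before OP9 starts Saturday 23:45 → clear.
OP7: ends Friday 12:15 at or before OP9 starts Saturday 23:45 → clear.
OP3: ends Friday 16:15 at or before OP9 starts Saturday 23:45 → clear.
OP4: ends Saturday 06:30 at or before OP9 starts Saturday 23:45 → clear.
OP5: ends Saturday 16:30 at or before OP9 starts Saturday 23:45 → clear.
OP6: ends Saturday 13:45 at or before OP9 starts Saturday 23:45 → clear.
OP8: starts Sunday 11:30 at or after OP9 ends Sunday 09:45 → clear.

Yes — the slot is free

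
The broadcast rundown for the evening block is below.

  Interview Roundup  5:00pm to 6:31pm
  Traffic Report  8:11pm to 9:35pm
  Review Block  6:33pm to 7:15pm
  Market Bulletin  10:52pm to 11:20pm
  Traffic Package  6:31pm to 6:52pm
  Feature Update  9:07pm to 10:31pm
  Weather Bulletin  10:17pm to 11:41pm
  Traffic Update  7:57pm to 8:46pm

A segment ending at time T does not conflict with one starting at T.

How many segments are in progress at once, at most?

2

Sort all start/end points and keep a running count:
5:00pm start Interview Roundup → 1
6:31pm end Interview Roundup → 0
6:31pm start Traffic Package → 1
6:33pm start Review Block → 2
6:52pm end Traffic Package → 1
7:15pm end Review Block → 0
7:57pm start Traffic Update → 1
8:11pm start Traffic Report → 2
8:46pm end Traffic Update → 1
9:07pm start Feature Update → 2
9:35pm end Traffic Report → 1
10:17pm start Weather Bulletin → 2
10:31pm end Feature Update → 1
10:52pm start Market Bulletin → 2
11:20pm end Market Bulletin → 1
11:41pm end Weather Bulletin → 0
Peak is 2, at 6:33pm (Review Block, Traffic Package).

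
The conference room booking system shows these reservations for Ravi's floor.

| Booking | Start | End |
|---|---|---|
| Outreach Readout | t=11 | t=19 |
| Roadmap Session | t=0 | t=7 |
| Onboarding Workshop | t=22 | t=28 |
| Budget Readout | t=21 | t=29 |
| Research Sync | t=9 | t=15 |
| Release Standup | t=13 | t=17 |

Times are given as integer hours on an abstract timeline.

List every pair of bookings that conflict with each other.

Budget Readout & Onboarding Workshop, Outreach Readout & Release Standup, Outreach Readout & Research Sync, Release Standup & Research Sync

Sorted by start: Roadmap Session, Research Sync, Outreach Readout, Release Standup, Budget Readout, Onboarding Workshop.
Research Sync starts after Roadmap Session ends — done with Roadmap Session.
Outreach Readout starts before Research Sync ends → Research Sync and Outreach Readout overlap.
Release Standup starts before Research Sync ends → Research Sync and Release Standup overlap.
Budget Readout starts after Research Sync ends — done with Research Sync.
Release Standup starts before Outreach Readout ends → Outreach Readout and Release Standup overlap.
Budget Readout starts after Outreach Readout ends — done with Outreach Readout.
Budget Readout starts after Release Standup ends — done with Release Standup.
Onboarding Workshop starts before Budget Readout ends → Budget Readout and Onboarding Workshop overlap.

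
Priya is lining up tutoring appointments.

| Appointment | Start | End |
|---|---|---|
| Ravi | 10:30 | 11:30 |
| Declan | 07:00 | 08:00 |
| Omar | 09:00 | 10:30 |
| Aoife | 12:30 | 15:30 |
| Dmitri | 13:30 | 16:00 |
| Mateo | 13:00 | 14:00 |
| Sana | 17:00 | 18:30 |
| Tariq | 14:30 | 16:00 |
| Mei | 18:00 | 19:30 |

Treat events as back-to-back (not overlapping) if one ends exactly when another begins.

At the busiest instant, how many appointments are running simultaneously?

Sweep the timeline, counting +1 at each start and −1 at each end (ends before starts at a tie):
07:00 start Declan → 1
08:00 end Declan → 0
09:00 start Omar → 1
10:30 end Omar → 0
10:30 start Ravi → 1
11:30 end Ravi → 0
12:30 start Aoife → 1
13:00 start Mateo → 2
13:30 start Dmitri → 3
14:00 end Mateo → 2
14:30 start Tariq → 3
15:30 end Aoife → 2
16:00 end Dmitri → 1
16:00 end Tariq → 0
17:00 start Sana → 1
18:00 start Mei → 2
18:30 end Sana → 1
19:30 end Mei → 0
Peak is 3, at 13:30 (Aoife, Dmitri, Mateo).

3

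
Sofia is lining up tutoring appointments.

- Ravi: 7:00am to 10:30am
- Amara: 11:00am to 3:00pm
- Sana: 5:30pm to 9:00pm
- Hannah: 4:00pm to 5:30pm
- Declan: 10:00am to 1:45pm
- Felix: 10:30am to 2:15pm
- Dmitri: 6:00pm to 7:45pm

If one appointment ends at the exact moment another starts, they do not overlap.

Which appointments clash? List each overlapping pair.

Sorted by start: Ravi, Declan, Felix, Amara, Hannah, Sana, Dmitri.
Declan starts before Ravi ends → Ravi and Declan overlap.
Felix starts exactly when Ravi ends (back-to-back, no overlap) — done with Ravi.
Felix starts before Declan ends → Declan and Felix overlap.
Amara starts before Declan ends → Declan and Amara overlap.
Hannah starts after Declan ends — done with Declan.
Amara starts before Felix ends → Felix and Amara overlap.
Hannah starts after Felix ends — done with Felix.
Hannah starts after Amara ends — done with Amara.
Sana starts exactly when Hannah ends (back-to-back, no overlap) — done with Hannah.
Dmitri starts before Sana ends → Sana and Dmitri overlap.

Amara & Declan, Amara & Felix, Declan & Felix, Declan & Ravi, Dmitri & Sana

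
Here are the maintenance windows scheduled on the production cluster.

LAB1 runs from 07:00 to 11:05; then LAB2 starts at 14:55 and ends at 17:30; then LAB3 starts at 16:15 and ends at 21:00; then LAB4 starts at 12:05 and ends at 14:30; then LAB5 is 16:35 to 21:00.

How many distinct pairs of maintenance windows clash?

3

Sorted by start: LAB1, LAB4, LAB2, LAB3, LAB5.
LAB4 starts after LAB1 ends — done with LAB1.
LAB2 starts after LAB4 ends — done with LAB4.
LAB3 starts before LAB2 ends → LAB2 and LAB3 overlap.
LAB5 starts before LAB2 ends → LAB2 and LAB5 overlap.
LAB5 starts before LAB3 ends → LAB3 and LAB5 overlap.
Overlapping pairs: LAB2 & LAB3, LAB2 & LAB5, LAB3 & LAB5 — 3 in total.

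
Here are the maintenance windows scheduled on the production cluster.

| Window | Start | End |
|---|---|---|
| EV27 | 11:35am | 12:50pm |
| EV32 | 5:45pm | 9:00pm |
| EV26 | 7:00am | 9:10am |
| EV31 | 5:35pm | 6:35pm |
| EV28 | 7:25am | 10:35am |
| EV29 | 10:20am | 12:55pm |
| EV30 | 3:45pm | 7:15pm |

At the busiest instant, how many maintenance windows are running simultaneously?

3

Sweep the timeline, counting +1 at each start and −1 at each end (ends before starts at a tie):
7:00am start EV26 → 1
7:25am start EV28 → 2
9:10am end EV26 → 1
10:20am start EV29 → 2
10:35am end EV28 → 1
11:35am start EV27 → 2
12:50pm end EV27 → 1
12:55pm end EV29 → 0
3:45pm start EV30 → 1
5:35pm start EV31 → 2
5:45pm start EV32 → 3
6:35pm end EV31 → 2
7:15pm end EV30 → 1
9:00pm end EV32 → 0
Peak is 3, at 5:45pm (EV30, EV31, EV32).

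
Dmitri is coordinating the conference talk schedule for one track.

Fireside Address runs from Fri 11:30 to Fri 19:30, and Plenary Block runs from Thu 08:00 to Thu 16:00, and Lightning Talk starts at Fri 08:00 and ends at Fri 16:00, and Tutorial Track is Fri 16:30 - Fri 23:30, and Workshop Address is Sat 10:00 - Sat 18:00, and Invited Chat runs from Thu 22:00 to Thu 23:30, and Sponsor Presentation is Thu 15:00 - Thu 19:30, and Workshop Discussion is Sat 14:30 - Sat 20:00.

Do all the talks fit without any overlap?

Two intervals overlap when each starts before the other ends.
Sorted by start: Plenary Block, Sponsor Presentation, Invited Chat, Lightning Talk, Fireside Address, Tutorial Track, Workshop Address, Workshop Discussion.
Sponsor Presentation starts before Plenary Block ends → Plenary Block and Sponsor Presentation overlap.
That's a conflict, so the schedule is not conflict-free.

No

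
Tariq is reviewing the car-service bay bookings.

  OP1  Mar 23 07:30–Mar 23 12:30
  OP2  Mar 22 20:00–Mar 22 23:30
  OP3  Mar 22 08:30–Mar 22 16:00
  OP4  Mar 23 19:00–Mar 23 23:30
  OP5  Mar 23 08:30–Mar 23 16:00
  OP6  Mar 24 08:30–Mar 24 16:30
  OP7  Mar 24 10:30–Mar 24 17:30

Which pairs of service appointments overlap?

Sorted by start: OP3, OP2, OP1, OP5, OP4, OP6, OP7.
OP2 starts after OP3 ends — done with OP3.
OP1 starts after OP2 ends — done with OP2.
OP5 starts before OP1 ends → OP1 and OP5 overlap.
OP4 starts after OP1 ends — done with OP1.
OP4 starts after OP5 ends — done with OP5.
OP6 starts after OP4 ends — done with OP4.
OP7 starts before OP6 ends → OP6 and OP7 overlap.

OP1 & OP5, OP6 & OP7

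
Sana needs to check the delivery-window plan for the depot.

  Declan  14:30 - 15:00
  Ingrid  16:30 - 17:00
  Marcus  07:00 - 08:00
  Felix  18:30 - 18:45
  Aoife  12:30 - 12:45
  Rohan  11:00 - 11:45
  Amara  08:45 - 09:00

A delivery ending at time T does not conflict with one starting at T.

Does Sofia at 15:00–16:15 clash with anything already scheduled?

Marcus: ends 08:00 at or before Sofia starts 15:00 → clear.
Amara: ends 09:00 at or before Sofia starts 15:00 → clear.
Rohan: ends 11:45 at or before Sofia starts 15:00 → clear.
Aoife: ends 12:45 at or before Sofia starts 15:00 → clear.
Declan: ends 15:00 at or before Sofia starts 15:00 → clear.
Ingrid: starts 16:30 at or after Sofia ends 16:15 → clear.
Felix: starts 18:30 at or after Sofia ends 16:15 → clear.

No — it doesn't clash with anything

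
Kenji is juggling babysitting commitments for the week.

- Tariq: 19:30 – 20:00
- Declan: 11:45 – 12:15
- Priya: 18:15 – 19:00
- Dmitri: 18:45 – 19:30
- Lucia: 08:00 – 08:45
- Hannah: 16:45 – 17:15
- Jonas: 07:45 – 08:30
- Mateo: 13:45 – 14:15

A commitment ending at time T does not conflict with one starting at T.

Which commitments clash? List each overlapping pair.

Dmitri & Priya, Jonas & Lucia

Sorted by start: Jonas, Lucia, Declan, Mateo, Hannah, Priya, Dmitri, Tariq.
Lucia starts before Jonas ends → Jonas and Lucia overlap.
Declan starts after Jonas ends — done with Jonas.
Declan starts after Lucia ends — done with Lucia.
Mateo starts after Declan ends — done with Declan.
Hannah starts after Mateo ends — done with Mateo.
Priya starts after Hannah ends — done with Hannah.
Dmitri starts before Priya ends → Priya and Dmitri overlap.
Tariq starts after Priya ends.
Tariq starts exactly when Dmitri ends (back-to-back, no overlap).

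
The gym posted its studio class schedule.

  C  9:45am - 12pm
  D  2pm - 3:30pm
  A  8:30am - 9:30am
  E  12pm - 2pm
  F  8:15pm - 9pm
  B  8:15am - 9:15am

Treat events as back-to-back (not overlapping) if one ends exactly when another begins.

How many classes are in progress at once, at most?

2

Sweep the timeline, counting +1 at each start and −1 at each end (ends before starts at a tie):
8:15am start B → 1
8:30am start A → 2
9:15am end B → 1
9:30am end A → 0
9:45am start C → 1
12pm end C → 0
12pm start E → 1
2pm end E → 0
2pm start D → 1
3:30pm end D → 0
8:15pm start F → 1
9pm end F → 0
Peak is 2, at 8:30am (A, B).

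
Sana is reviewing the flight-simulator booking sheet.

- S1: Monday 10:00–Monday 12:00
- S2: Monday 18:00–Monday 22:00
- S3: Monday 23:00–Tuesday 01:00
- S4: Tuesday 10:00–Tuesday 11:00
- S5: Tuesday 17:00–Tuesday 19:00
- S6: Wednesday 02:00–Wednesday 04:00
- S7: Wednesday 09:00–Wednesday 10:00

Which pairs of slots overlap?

Sorted by start: S1, S2, S3, S4, S5, S6, S7.
S2 starts after S1 ends; S1 is clear from here.
S3 starts after S2 ends; S2 is clear from here.
S4 starts after S3 ends; S3 is clear from here.
S5 starts after S4 ends; S4 is clear from here.
S6 starts after S5 ends; S5 is clear from here.
S7 starts after S6 ends.

no overlapping pairs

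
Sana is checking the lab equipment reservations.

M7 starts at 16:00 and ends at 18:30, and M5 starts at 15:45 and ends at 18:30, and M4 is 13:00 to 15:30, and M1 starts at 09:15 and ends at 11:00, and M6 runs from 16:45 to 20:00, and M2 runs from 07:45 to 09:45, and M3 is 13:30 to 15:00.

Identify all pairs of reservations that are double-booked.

Sorted by start: M2, M1, M4, M3, M5, M7, M6.
M1 starts before M2 ends → M2 and M1 overlap.
M4 starts after M2 ends, so nothing later overlaps M2 either.
M4 starts after M1 ends, so nothing later overlaps M1 either.
M3 starts before M4 ends → M4 and M3 overlap.
M5 starts after M4 ends, so nothing later overlaps M4 either.
M5 starts after M3 ends, so nothing later overlaps M3 either.
M7 starts before M5 ends → M5 and M7 overlap.
M6 starts before M5 ends → M5 and M6 overlap.
M6 starts before M7 ends → M7 and M6 overlap.

M1 & M2, M3 & M4, M5 & M6, M5 & M7, M6 & M7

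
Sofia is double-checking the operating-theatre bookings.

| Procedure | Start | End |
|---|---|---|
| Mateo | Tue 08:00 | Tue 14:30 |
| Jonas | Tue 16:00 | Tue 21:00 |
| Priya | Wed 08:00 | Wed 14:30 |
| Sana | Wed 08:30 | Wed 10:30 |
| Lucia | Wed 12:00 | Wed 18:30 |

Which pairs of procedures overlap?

Sorted by start: Mateo, Jonas, Priya, Sana, Lucia.
Jonas starts after Mateo ends; Mateo is clear from here.
Priya starts after Jonas ends; Jonas is clear from here.
Sana starts before Priya ends → Priya and Sana overlap.
Lucia starts before Priya ends → Priya and Lucia overlap.
Lucia starts after Sana ends.

Lucia & Priya, Priya & Sana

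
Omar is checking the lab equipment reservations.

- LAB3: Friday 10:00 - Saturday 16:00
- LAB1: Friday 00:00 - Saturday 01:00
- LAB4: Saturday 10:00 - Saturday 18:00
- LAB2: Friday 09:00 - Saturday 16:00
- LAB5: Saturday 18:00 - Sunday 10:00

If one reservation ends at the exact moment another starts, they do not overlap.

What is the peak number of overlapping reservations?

Sort all start/end points and keep a running count:
Friday 00:00 start LAB1 → 1
Friday 09:00 start LAB2 → 2
Friday 10:00 start LAB3 → 3
Saturday 01:00 end LAB1 → 2
Saturday 10:00 start LAB4 → 3
Saturday 16:00 end LAB2 → 2
Saturday 16:00 end LAB3 → 1
Saturday 18:00 end LAB4 → 0
Saturday 18:00 start LAB5 → 1
Sunday 10:00 end LAB5 → 0
Peak is 3, at Friday 10:00 (LAB1, LAB2, LAB3).

3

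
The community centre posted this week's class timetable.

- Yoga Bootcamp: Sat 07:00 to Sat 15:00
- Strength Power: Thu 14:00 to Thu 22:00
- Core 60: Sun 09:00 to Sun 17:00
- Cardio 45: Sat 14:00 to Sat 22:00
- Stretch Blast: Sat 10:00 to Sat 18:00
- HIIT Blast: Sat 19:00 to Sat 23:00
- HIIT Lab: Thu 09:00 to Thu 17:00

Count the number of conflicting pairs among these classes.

5

Sorted by start: HIIT Lab, Strength Power, Yoga Bootcamp, Stretch Blast, Cardio 45, HIIT Blast, Core 60.
Strength Power starts before HIIT Lab ends → HIIT Lab and Strength Power overlap.
Yoga Bootcamp starts after HIIT Lab ends; HIIT Lab is clear from here.
Yoga Bootcamp starts after Strength Power ends; Strength Power is clear from here.
Stretch Blast starts before Yoga Bootcamp ends → Yoga Bootcamp and Stretch Blast overlap.
Cardio 45 starts before Yoga Bootcamp ends → Yoga Bootcamp and Cardio 45 overlap.
HIIT Blast starts after Yoga Bootcamp ends; Yoga Bootcamp is clear from here.
Cardio 45 starts before Stretch Blast ends → Stretch Blast and Cardio 45 overlap.
HIIT Blast starts after Stretch Blast ends; Stretch Blast is clear from here.
HIIT Blast starts before Cardio 45 ends → Cardio 45 and HIIT Blast overlap.
Core 60 starts after Cardio 45 ends.
Core 60 starts after HIIT Blast ends.
Overlapping pairs: Cardio 45 & HIIT Blast, Cardio 45 & Stretch Blast, Cardio 45 & Yoga Bootcamp, HIIT Lab & Strength Power, Stretch Blast & Yoga Bootcamp — 5 in total.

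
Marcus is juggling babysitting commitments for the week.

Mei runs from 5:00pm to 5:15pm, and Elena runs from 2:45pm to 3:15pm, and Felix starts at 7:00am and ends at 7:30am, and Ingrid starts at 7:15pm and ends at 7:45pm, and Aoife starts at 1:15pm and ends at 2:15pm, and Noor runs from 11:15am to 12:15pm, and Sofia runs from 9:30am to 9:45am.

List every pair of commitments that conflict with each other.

none

Sorted by start: Felix, Sofia, Noor, Aoife, Elena, Mei, Ingrid.
Sofia starts after Felix ends, so nothing later overlaps Felix either.
Noor starts after Sofia ends, so nothing later overlaps Sofia either.
Aoife starts after Noor ends, so nothing later overlaps Noor either.
Elena starts after Aoife ends, so nothing later overlaps Aoife either.
Mei starts after Elena ends, so nothing later overlaps Elena either.
Ingrid starts after Mei ends.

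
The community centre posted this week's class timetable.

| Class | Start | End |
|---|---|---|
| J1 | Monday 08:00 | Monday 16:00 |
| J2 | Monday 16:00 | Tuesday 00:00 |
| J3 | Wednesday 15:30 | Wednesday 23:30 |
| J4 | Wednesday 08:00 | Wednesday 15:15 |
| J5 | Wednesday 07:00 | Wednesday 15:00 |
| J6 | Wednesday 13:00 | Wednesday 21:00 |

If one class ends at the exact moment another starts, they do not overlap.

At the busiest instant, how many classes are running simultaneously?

Sweep the timeline, counting +1 at each start and −1 at each end (ends before starts at a tie):
Monday 08:00 start J1 → 1
Monday 16:00 end J1 → 0
Monday 16:00 start J2 → 1
Tuesday 00:00 end J2 → 0
Wednesday 07:00 start J5 → 1
Wednesday 08:00 start J4 → 2
Wednesday 13:00 start J6 → 3
Wednesday 15:00 end J5 → 2
Wednesday 15:15 end J4 → 1
Wednesday 15:30 start J3 → 2
Wednesday 21:00 end J6 → 1
Wednesday 23:30 end J3 → 0
Peak is 3, at Wednesday 13:00 (J4, J5, J6).

3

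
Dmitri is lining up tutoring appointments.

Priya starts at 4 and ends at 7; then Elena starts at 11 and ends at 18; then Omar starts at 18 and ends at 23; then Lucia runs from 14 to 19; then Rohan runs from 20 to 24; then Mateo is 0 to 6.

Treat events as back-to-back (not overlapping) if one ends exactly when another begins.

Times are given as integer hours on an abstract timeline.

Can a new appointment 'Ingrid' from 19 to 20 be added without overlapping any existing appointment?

No — it overlaps Omar

Mateo: ends 6 at or before Ingrid starts 19 → clear.
Priya: ends 7 at or before Ingrid starts 19 → clear.
Elena: ends 18 at or before Ingrid starts 19 → clear.
Lucia: ends 19 at or before Ingrid starts 19 → clear.
Omar: starts 18 before Ingrid ends 20, and ends 23 after Ingrid starts 19 → overlap.
Rohan: starts 20 at or after Ingrid ends 20 → clear.
Ingrid overlaps Omar.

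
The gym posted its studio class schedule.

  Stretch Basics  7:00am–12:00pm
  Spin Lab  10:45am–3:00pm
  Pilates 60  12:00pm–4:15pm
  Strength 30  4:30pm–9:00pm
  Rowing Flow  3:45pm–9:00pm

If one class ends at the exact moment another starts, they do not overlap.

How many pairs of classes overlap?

Sorted by start: Stretch Basics, Spin Lab, Pilates 60, Rowing Flow, Strength 30.
Spin Lab starts before Stretch Basics ends → Stretch Basics and Spin Lab overlap.
Pilates 60 starts exactly when Stretch Basics ends (back-to-back, no overlap), so nothing later overlaps Stretch Basics either.
Pilates 60 starts before Spin Lab ends → Spin Lab and Pilates 60 overlap.
Rowing Flow starts after Spin Lab ends, so nothing later overlaps Spin Lab either.
Rowing Flow starts before Pilates 60 ends → Pilates 60 and Rowing Flow overlap.
Strength 30 starts after Pilates 60 ends.
Strength 30 starts before Rowing Flow ends → Rowing Flow and Strength 30 overlap.
Overlapping pairs: Pilates 60 & Rowing Flow, Pilates 60 & Spin Lab, Rowing Flow & Strength 30, Spin Lab & Stretch Basics — 4 in total.

4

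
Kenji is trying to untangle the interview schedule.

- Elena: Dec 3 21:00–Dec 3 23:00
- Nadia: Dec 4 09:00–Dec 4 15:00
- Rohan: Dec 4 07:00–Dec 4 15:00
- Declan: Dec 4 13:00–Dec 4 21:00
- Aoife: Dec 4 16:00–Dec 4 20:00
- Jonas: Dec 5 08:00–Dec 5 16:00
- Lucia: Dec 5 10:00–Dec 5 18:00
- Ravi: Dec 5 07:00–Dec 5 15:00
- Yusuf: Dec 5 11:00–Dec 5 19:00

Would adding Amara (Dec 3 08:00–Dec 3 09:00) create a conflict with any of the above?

No — it doesn't clash with anything

Elena: starts Dec 3 21:00 at or after Amara ends Dec 3 09:00 → clear.
Rohan: starts Dec 4 07:00 at or after Amara ends Dec 3 09:00 → clear.
Nadia: starts Dec 4 09:00 at or after Amara ends Dec 3 09:00 → clear.
Declan: starts Dec 4 13:00 at or after Amara ends Dec 3 09:00 → clear.
Aoife: starts Dec 4 16:00 at or after Amara ends Dec 3 09:00 → clear.
Ravi: starts Dec 5 07:00 at or after Amara ends Dec 3 09:00 → clear.
Jonas: starts Dec 5 08:00 at or after Amara ends Dec 3 09:00 → clear.
Lucia: starts Dec 5 10:00 at or after Amara ends Dec 3 09:00 → clear.
Yusuf: starts Dec 5 11:00 at or after Amara ends Dec 3 09:00 → clear.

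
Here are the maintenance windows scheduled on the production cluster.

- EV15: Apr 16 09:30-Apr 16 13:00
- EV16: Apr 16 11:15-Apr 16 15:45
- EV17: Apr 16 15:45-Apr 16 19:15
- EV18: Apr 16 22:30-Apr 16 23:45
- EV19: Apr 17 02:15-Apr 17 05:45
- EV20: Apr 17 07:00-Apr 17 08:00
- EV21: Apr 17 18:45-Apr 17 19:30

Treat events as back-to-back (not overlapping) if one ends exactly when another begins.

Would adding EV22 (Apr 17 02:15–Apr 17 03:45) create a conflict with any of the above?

EV15: ends Apr 16 13:00 at or before EV22 starts Apr 17 02:15 → clear.
EV16: ends Apr 16 15:45 at or before EV22 starts Apr 17 02:15 → clear.
EV17: ends Apr 16 19:15 at or before EV22 starts Apr 17 02:15 → clear.
EV18: ends Apr 16 23:45 at or before EV22 starts Apr 17 02:15 → clear.
EV19: starts Apr 17 02:15 before EV22 ends Apr 17 03:45, and ends Apr 17 05:45 after EV22 starts Apr 17 02:15 → overlap.
EV20: starts Apr 17 07:00 at or after EV22 ends Apr 17 03:45 → clear.
EV21: starts Apr 17 18:45 at or after EV22 ends Apr 17 03:45 → clear.
EV22 overlaps EV19.

Yes — it overlaps EV19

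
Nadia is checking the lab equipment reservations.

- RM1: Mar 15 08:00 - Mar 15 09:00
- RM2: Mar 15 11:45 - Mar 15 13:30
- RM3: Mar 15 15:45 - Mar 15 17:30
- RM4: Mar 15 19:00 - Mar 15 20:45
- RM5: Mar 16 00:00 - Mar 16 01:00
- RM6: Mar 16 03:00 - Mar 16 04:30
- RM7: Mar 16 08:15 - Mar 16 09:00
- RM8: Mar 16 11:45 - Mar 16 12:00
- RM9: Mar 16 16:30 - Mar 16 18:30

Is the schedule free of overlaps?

Yes

Two intervals overlap when each starts before the other ends.
Sorted by start: RM1, RM2, RM3, RM4, RM5, RM6, RM7, RM8, RM9.
RM2 starts after RM1 ends; RM1 is clear from here.
RM3 starts after RM2 ends; RM2 is clear from here.
RM4 starts after RM3 ends; RM3 is clear from here.
RM5 starts after RM4 ends; RM4 is clear from here.
RM6 starts after RM5 ends; RM5 is clear from here.
RM7 starts after RM6 ends; RM6 is clear from here.
RM8 starts after RM7 ends; RM7 is clear from here.
RM9 starts after RM8 ends.
Every pair is clear; the schedule has no overlaps.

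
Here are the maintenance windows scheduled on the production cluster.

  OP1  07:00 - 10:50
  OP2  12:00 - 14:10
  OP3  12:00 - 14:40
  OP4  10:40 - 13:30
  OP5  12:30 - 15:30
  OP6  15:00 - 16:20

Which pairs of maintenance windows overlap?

Sorted by start: OP1, OP4, OP2, OP3, OP5, OP6.
OP4 starts before OP1 ends → OP1 and OP4 overlap.
OP2 starts after OP1 ends; OP1 is clear from here.
OP2 starts before OP4 ends → OP4 and OP2 overlap.
OP3 starts before OP4 ends → OP4 and OP3 overlap.
OP5 starts before OP4 ends → OP4 and OP5 overlap.
OP6 starts after OP4 ends.
OP3 starts before OP2 ends → OP2 and OP3 overlap.
OP5 starts before OP2 ends → OP2 and OP5 overlap.
OP6 starts after OP2 ends.
OP5 starts before OP3 ends → OP3 and OP5 overlap.
OP6 starts after OP3 ends.
OP6 starts before OP5 ends → OP5 and OP6 overlap.

OP1 & OP4, OP2 & OP3, OP2 & OP4, OP2 & OP5, OP3 & OP4, OP3 & OP5, OP4 & OP5, OP5 & OP6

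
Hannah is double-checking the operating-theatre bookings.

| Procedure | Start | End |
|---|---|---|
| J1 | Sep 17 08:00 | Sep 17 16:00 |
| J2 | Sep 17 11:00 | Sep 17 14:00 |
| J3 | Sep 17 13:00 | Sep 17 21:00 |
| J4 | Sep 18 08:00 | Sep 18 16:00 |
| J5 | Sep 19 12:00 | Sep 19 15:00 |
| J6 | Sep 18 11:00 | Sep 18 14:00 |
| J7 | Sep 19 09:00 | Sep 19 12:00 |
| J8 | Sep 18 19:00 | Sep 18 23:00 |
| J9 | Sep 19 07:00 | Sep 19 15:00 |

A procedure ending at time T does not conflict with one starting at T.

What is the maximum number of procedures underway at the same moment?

3

Sweep the timeline, counting +1 at each start and −1 at each end (ends before starts at a tie):
Sep 17 08:00 start J1 → 1
Sep 17 11:00 start J2 → 2
Sep 17 13:00 start J3 → 3
Sep 17 14:00 end J2 → 2
Sep 17 16:00 end J1 → 1
Sep 17 21:00 end J3 → 0
Sep 18 08:00 start J4 → 1
Sep 18 11:00 start J6 → 2
Sep 18 14:00 end J6 → 1
Sep 18 16:00 end J4 → 0
Sep 18 19:00 start J8 → 1
Sep 18 23:00 end J8 → 0
Sep 19 07:00 start J9 → 1
Sep 19 09:00 start J7 → 2
Sep 19 12:00 end J7 → 1
Sep 19 12:00 start J5 → 2
Sep 19 15:00 end J5 → 1
Sep 19 15:00 end J9 → 0
Peak is 3, at Sep 17 13:00 (J1, J2, J3).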